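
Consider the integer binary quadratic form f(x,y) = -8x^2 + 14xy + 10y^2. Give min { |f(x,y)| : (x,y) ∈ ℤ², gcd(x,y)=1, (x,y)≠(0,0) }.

river: ρ → (10,6,-12)
river: ρ → (-12,18,4)
river: ρ → (4,22,-2)
river: ρ → (-2,22,4)
river: ρ → (4,18,-12)
river: ρ → (-12,6,10)
river: ρ → (10,14,-8)
river: ρ → (-8,18,6)
river: ρ → (6,18,-8)
river: ρ → (-8,14,10)
closes: descent 0, river 10
min |a| on river = 2

2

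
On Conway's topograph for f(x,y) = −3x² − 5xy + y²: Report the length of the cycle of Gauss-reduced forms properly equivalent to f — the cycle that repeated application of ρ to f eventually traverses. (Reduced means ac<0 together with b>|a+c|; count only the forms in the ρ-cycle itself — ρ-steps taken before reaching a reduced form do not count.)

D = 37, ⌊√D⌋ = 6
descent: ρ → (1,5,-3)  [lands on river]
river: ρ → (-3,1,3)
river: ρ → (3,5,-1)
river: ρ → (-1,5,3)
river: ρ → (3,1,-3)
river: ρ → (-3,5,1)
ρ-cycle length = 6 (tail of 1 descent step not counted)

6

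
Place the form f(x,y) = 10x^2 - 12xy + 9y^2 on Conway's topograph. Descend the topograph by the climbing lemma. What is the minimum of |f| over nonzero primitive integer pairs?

translate: b→8 (≡-12 mod 20), so (10,-12,9)→(10,8,7)
flip: (10,8,7)→(7,-8,10)
translate: b→6 (≡-8 mod 14), so (7,-8,10)→(7,6,9)
reduced (well bottom): (7,6,9) with a≤c, −a<b≤a
well minimum = a = 7

7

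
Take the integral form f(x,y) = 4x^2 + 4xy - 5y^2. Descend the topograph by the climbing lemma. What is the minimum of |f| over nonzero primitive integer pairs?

river: ρ → (-5,6,3)
river: ρ → (3,6,-5)
river: ρ → (-5,4,4)
river: ρ → (4,4,-5)
closes: descent 0, river 4
min |a| on river = 3

3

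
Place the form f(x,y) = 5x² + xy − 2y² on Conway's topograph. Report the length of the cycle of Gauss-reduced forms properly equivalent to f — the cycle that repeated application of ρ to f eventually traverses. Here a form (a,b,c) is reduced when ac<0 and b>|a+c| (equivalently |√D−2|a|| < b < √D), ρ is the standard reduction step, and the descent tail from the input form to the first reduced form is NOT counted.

D = 41, ⌊√D⌋ = 6
descent: ρ → (-2,3,4)  [lands on river]
river: ρ → (4,5,-1)
river: ρ → (-1,5,4)
river: ρ → (4,3,-2)
river: ρ → (-2,5,2)
river: ρ → (2,3,-4)
river: ρ → (-4,5,1)
river: ρ → (1,5,-4)
river: ρ → (-4,3,2)
river: ρ → (2,5,-2)
ρ-cycle length = 10 (tail of 1 descent step not counted)

10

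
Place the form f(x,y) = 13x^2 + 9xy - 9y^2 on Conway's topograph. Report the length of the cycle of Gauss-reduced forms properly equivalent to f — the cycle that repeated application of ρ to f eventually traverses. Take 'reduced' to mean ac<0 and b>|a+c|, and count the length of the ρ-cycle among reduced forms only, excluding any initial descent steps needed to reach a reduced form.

D = 549, ⌊√D⌋ = 23
river: ρ → (-9,9,13)
river: ρ → (13,17,-5)
river: ρ → (-5,23,1)
river: ρ → (1,23,-5)
river: ρ → (-5,17,13)
river: ρ → (13,9,-9)
ρ-cycle length = 6 (tail of 0 descent steps not counted)

6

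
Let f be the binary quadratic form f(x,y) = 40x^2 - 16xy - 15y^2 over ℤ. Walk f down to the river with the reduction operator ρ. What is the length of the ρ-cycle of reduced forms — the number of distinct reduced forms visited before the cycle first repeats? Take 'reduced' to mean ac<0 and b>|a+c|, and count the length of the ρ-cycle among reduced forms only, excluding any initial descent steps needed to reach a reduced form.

D = 2656, ⌊√D⌋ = 51
descent: ρ → (-15,46,9)  [lands on river]
river: ρ → (9,44,-20)
river: ρ → (-20,36,17)
river: ρ → (17,32,-24)
river: ρ → (-24,16,25)
river: ρ → (25,34,-15)
river: ρ → (-15,26,33)
river: ρ → (33,40,-8)
river: ρ → (-8,40,33)
river: ρ → (33,26,-15)
river: ρ → (-15,34,25)
river: ρ → (25,16,-24)
river: ρ → (-24,32,17)
river: ρ → (17,36,-20)
river: ρ → (-20,44,9)
river: ρ → (9,46,-15)
river: ρ → (-15,44,12)
river: ρ → (12,28,-39)
river: ρ → (-39,50,1)
river: ρ → (1,50,-39)
river: ρ → (-39,28,12)
river: ρ → (12,44,-15)
ρ-cycle length = 22 (tail of 1 descent step not counted)

22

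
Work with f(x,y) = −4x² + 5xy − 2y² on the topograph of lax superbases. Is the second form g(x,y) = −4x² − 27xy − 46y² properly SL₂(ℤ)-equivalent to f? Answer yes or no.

D₁ = -7, D₂ = -7
f is negative-definite; reduce −f:
−f: translate: b→3 (≡-5 mod 8), so (4,-5,2)→(4,3,1)
−f: flip: (4,3,1)→(1,-3,4)
−f: translate: b→1 (≡-3 mod 2), so (1,-3,4)→(1,1,2)
−f: reduced (well bottom): (1,1,2) with a≤c, −a<b≤a
flip sign back: reduced form of f is (-1,-1,-2)
g is negative-definite; reduce −g:
−g: translate: b→3 (≡27 mod 8), so (4,27,46)→(4,3,1)
−g: flip: (4,3,1)→(1,-3,4)
−g: translate: b→1 (≡-3 mod 2), so (1,-3,4)→(1,1,2)
−g: reduced (well bottom): (1,1,2) with a≤c, −a<b≤a
flip sign back: reduced form of g is (-1,-1,-2)
reduced forms (-1, -1, -2) vs (-1, -1, -2) ⇒ equivalent

yes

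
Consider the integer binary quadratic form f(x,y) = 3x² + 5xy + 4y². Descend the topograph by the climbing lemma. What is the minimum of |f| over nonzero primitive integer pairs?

translate: b→-1 (≡5 mod 6), so (3,5,4)→(3,-1,2)
flip: (3,-1,2)→(2,1,3)
reduced (well bottom): (2,1,3) with a≤c, −a<b≤a
well minimum = a = 2

2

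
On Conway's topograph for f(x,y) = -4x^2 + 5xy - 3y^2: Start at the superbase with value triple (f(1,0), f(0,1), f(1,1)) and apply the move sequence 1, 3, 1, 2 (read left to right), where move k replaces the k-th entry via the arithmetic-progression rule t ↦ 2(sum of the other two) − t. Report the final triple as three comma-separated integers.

start (-4,-3,-2) = (f(1,0),f(0,1),f(1,1))
replace slot 1: 2·((-3)+(-2)) − (-4) = -6 → (-6,-3,-2)
replace slot 3: 2·((-6)+(-3)) − (-2) = -16 → (-6,-3,-16)
replace slot 1: 2·((-3)+(-16)) − (-6) = -32 → (-32,-3,-16)
replace slot 2: 2·((-32)+(-16)) − (-3) = -93 → (-32,-93,-16)

-32,-93,-16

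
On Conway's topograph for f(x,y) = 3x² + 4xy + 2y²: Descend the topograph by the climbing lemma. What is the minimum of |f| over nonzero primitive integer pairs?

translate: b→-2 (≡4 mod 6), so (3,4,2)→(3,-2,1)
flip: (3,-2,1)→(1,2,3)
translate: b→0 (≡2 mod 2), so (1,2,3)→(1,0,2)
reduced (well bottom): (1,0,2) with a≤c, −a<b≤a
well minimum = a = 1

1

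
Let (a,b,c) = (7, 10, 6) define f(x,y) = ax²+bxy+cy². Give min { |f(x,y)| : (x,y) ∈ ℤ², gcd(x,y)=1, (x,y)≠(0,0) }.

translate: b→-4 (≡10 mod 14), so (7,10,6)→(7,-4,3)
flip: (7,-4,3)→(3,4,7)
translate: b→-2 (≡4 mod 6), so (3,4,7)→(3,-2,6)
reduced (well bottom): (3,-2,6) with a≤c, −a<b≤a
well minimum = a = 3

3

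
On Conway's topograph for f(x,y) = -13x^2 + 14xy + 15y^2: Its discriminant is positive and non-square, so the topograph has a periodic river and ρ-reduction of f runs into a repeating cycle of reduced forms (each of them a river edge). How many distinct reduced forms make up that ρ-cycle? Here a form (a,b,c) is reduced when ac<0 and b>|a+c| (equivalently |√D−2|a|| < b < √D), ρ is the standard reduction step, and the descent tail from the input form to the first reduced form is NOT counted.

D = 976, ⌊√D⌋ = 31
river: ρ → (15,16,-12)
river: ρ → (-12,8,19)
river: ρ → (19,30,-1)
river: ρ → (-1,30,19)
river: ρ → (19,8,-12)
river: ρ → (-12,16,15)
river: ρ → (15,14,-13)
river: ρ → (-13,12,16)
river: ρ → (16,20,-9)
river: ρ → (-9,16,20)
river: ρ → (20,24,-5)
river: ρ → (-5,26,15)
river: ρ → (15,4,-16)
river: ρ → (-16,28,3)
river: ρ → (3,26,-25)
river: ρ → (-25,24,4)
river: ρ → (4,24,-25)
river: ρ → (-25,26,3)
river: ρ → (3,28,-16)
river: ρ → (-16,4,15)
river: ρ → (15,26,-5)
river: ρ → (-5,24,20)
river: ρ → (20,16,-9)
river: ρ → (-9,20,16)
river: ρ → (16,12,-13)
river: ρ → (-13,14,15)
ρ-cycle length = 26 (tail of 0 descent steps not counted)

26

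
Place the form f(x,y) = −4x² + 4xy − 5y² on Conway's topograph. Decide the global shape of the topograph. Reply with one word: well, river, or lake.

D = b²−4ac = 4² − 4·(-4)·(-5) = -64
D < 0 ⇒ definite ⇒ every region one sign ⇒ single well

well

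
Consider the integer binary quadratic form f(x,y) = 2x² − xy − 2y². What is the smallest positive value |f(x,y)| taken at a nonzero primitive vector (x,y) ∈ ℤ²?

descent: ρ → (-2,1,2)  [lands on river]
river: ρ → (2,3,-1)
river: ρ → (-1,3,2)
river: ρ → (2,1,-2)
river: ρ → (-2,3,1)
river: ρ → (1,3,-2)
closes: descent 1, river 6
min |a| on river = 1

1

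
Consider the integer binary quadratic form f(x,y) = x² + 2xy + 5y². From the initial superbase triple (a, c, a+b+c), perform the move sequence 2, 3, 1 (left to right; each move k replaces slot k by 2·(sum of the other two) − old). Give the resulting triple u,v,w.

start (1,5,8) = (f(1,0),f(0,1),f(1,1))
replace slot 2: 2·(1+8) − 5 = 13 → (1,13,8)
replace slot 3: 2·(1+13) − 8 = 20 → (1,13,20)
replace slot 1: 2·(13+20) − 1 = 65 → (65,13,20)

65,13,20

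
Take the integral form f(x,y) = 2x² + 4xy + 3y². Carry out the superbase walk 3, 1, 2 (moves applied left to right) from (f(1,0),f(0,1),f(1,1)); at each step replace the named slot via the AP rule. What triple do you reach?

start (2,3,9) = (f(1,0),f(0,1),f(1,1))
replace slot 3: 2·(2+3) − 9 = 1 → (2,3,1)
replace slot 1: 2·(3+1) − 2 = 6 → (6,3,1)
replace slot 2: 2·(6+1) − 3 = 11 → (6,11,1)

6,11,1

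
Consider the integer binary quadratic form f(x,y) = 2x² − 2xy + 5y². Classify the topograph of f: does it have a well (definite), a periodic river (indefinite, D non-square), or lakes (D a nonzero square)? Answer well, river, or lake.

D = b²−4ac = (-2)² − 4·2·5 = -36
D < 0 ⇒ definite ⇒ every region one sign ⇒ single well

well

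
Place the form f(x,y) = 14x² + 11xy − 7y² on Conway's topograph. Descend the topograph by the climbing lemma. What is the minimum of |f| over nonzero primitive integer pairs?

river: ρ → (-7,17,8)
river: ρ → (8,15,-9)
river: ρ → (-9,21,2)
river: ρ → (2,19,-19)
river: ρ → (-19,19,2)
river: ρ → (2,21,-9)
river: ρ → (-9,15,8)
river: ρ → (8,17,-7)
river: ρ → (-7,11,14)
river: ρ → (14,17,-4)
river: ρ → (-4,15,18)
river: ρ → (18,21,-1)
river: ρ → (-1,21,18)
river: ρ → (18,15,-4)
river: ρ → (-4,17,14)
river: ρ → (14,11,-7)
closes: descent 0, river 16
min |a| on river = 1

1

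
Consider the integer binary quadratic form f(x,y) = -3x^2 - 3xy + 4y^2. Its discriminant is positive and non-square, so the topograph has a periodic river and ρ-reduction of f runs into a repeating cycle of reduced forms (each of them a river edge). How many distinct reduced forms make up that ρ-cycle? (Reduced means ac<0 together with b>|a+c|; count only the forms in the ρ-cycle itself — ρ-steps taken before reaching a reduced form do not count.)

D = 57, ⌊√D⌋ = 7
descent: ρ → (4,3,-3)  [lands on river]
river: ρ → (-3,3,4)
river: ρ → (4,5,-2)
river: ρ → (-2,7,1)
river: ρ → (1,7,-2)
river: ρ → (-2,5,4)
ρ-cycle length = 6 (tail of 1 descent step not counted)

6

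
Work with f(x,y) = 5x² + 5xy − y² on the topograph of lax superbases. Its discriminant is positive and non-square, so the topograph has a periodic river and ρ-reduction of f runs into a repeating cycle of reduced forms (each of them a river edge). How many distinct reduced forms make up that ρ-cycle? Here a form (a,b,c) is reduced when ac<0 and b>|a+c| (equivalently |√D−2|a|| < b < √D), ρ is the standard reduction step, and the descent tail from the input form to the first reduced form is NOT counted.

D = 45, ⌊√D⌋ = 6
river: ρ → (-1,5,5)
river: ρ → (5,5,-1)
ρ-cycle length = 2 (tail of 0 descent steps not counted)

2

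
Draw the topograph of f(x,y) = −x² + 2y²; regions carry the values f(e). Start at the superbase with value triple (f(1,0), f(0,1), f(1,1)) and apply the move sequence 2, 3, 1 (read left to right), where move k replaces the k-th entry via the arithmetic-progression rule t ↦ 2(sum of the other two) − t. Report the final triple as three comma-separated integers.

start (-1,2,1) = (f(1,0),f(0,1),f(1,1))
replace slot 2: 2·((-1)+1) − 2 = -2 → (-1,-2,1)
replace slot 3: 2·((-1)+(-2)) − 1 = -7 → (-1,-2,-7)
replace slot 1: 2·((-2)+(-7)) − (-1) = -17 → (-17,-2,-7)

-17,-2,-7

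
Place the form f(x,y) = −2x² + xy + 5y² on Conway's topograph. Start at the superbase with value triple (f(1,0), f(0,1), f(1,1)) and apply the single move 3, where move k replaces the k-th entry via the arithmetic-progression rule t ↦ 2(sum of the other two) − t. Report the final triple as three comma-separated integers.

start (-2,5,4) = (f(1,0),f(0,1),f(1,1))
replace slot 3: 2·((-2)+5) − 4 = 2 → (-2,5,2)

-2,5,2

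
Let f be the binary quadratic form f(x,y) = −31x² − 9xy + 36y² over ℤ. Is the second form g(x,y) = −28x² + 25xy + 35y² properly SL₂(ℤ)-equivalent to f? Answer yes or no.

D₁ = 4545, D₂ = 4545
river cycle of f (length 6): (36, 9, -31), (-31, 53, 14), (14, 59, -19), (-19, 55, 20), (20, 65, -4), (-4, 63, 36)
river cycle of g (length 8): (35, 45, -18), (-18, 63, 8), (8, 65, -10), (-10, 55, 38), (38, 21, -27), (-27, 33, 32), (32, 31, -28), (-28, 25, 35)
cycles differ ⇒ inequivalent

no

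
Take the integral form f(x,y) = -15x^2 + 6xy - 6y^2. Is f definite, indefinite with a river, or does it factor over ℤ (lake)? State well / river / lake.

D = b²−4ac = 6² − 4·(-15)·(-6) = -324
D < 0 ⇒ definite ⇒ every region one sign ⇒ single well

well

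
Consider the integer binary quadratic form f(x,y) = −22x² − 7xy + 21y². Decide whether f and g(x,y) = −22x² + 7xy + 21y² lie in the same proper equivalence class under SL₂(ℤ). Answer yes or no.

D₁ = 1897, D₂ = 1897
river cycle of f (length 10): (21, 7, -22), (-22, 37, 6), (6, 35, -28), (-28, 21, 13), (13, 31, -18), (-18, 41, 3), (3, 43, -4), (-4, 37, 33), (33, 29, -8), (-8, 35, 21)
river cycle of g (length 10): (21, 35, -8), (-8, 29, 33), (33, 37, -4), (-4, 43, 3), (3, 41, -18), (-18, 31, 13), (13, 21, -28), (-28, 35, 6), (6, 37, -22), (-22, 7, 21)
cycles differ ⇒ inequivalent

no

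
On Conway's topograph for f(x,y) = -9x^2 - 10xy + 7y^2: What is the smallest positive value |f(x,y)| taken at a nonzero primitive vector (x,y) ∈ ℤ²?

descent: ρ → (7,10,-9)  [lands on river]
river: ρ → (-9,8,8)
river: ρ → (8,8,-9)
river: ρ → (-9,10,7)
river: ρ → (7,18,-1)
river: ρ → (-1,18,7)
closes: descent 1, river 6
min |a| on river = 1

1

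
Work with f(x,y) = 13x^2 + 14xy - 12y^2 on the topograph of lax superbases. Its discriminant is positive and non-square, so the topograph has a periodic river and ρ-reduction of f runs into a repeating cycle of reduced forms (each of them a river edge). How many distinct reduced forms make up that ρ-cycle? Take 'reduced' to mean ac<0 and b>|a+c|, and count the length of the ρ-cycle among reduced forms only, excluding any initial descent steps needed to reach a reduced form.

D = 820, ⌊√D⌋ = 28
river: ρ → (-12,10,15)
river: ρ → (15,20,-7)
river: ρ → (-7,22,12)
river: ρ → (12,26,-3)
river: ρ → (-3,28,3)
river: ρ → (3,26,-12)
river: ρ → (-12,22,7)
river: ρ → (7,20,-15)
river: ρ → (-15,10,12)
river: ρ → (12,14,-13)
river: ρ → (-13,12,13)
river: ρ → (13,14,-12)
ρ-cycle length = 12 (tail of 0 descent steps not counted)

12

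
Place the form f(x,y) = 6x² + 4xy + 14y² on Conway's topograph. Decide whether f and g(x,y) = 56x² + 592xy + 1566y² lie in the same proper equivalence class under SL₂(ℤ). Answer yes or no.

D₁ = -320, D₂ = -320
f: reduced (well bottom): (6,4,14) with a≤c, −a<b≤a
g: translate: b→32 (≡592 mod 112), so (56,592,1566)→(56,32,6)
g: flip: (56,32,6)→(6,-32,56)
g: translate: b→4 (≡-32 mod 12), so (6,-32,56)→(6,4,14)
g: reduced (well bottom): (6,4,14) with a≤c, −a<b≤a
reduced forms (6, 4, 14) vs (6, 4, 14) ⇒ equivalent

yes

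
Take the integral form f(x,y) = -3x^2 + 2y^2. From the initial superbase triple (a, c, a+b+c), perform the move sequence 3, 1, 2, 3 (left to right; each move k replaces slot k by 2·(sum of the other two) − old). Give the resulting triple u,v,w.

start (-3,2,-1) = (f(1,0),f(0,1),f(1,1))
replace slot 3: 2·((-3)+2) − (-1) = -1 → (-3,2,-1)
replace slot 1: 2·(2+(-1)) − (-3) = 5 → (5,2,-1)
replace slot 2: 2·(5+(-1)) − 2 = 6 → (5,6,-1)
replace slot 3: 2·(5+6) − (-1) = 23 → (5,6,23)

5,6,23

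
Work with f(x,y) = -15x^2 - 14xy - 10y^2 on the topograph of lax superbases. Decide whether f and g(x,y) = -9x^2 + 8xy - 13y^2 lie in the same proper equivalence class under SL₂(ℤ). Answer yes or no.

D₁ = -404, D₂ = -404
f is negative-definite; reduce −f:
−f: flip: (15,14,10)→(10,-14,15)
−f: translate: b→6 (≡-14 mod 20), so (10,-14,15)→(10,6,11)
−f: reduced (well bottom): (10,6,11) with a≤c, −a<b≤a
flip sign back: reduced form of f is (-10,-6,-11)
g is negative-definite; reduce −g:
−g: reduced (well bottom): (9,-8,13) with a≤c, −a<b≤a
flip sign back: reduced form of g is (-9,8,-13)
reduced forms (-10, -6, -11) vs (-9, 8, -13) ⇒ inequivalent

no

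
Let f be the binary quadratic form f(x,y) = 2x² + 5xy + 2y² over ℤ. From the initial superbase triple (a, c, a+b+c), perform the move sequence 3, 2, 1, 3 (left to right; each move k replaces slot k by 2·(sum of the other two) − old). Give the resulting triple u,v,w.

start (2,2,9) = (f(1,0),f(0,1),f(1,1))
replace slot 3: 2·(2+2) − 9 = -1 → (2,2,-1)
replace slot 2: 2·(2+(-1)) − 2 = 0 → (2,0,-1)
replace slot 1: 2·(0+(-1)) − 2 = -4 → (-4,0,-1)
replace slot 3: 2·((-4)+0) − (-1) = -7 → (-4,0,-7)

-4,0,-7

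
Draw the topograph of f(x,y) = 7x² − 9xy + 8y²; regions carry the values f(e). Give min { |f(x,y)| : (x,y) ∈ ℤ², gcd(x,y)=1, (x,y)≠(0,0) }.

translate: b→5 (≡-9 mod 14), so (7,-9,8)→(7,5,6)
flip: (7,5,6)→(6,-5,7)
reduced (well bottom): (6,-5,7) with a≤c, −a<b≤a
well minimum = a = 6

6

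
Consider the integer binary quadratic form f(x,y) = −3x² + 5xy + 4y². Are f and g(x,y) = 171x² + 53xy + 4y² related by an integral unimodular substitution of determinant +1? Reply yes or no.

D₁ = 73, D₂ = 73
river cycle of f (length 18): (4, 3, -4), (-4, 5, 3), (3, 7, -2), (-2, 5, 6), (6, 7, -1), (-1, 7, 6), (6, 5, -2), (-2, 7, 3), (3, 5, -4), (-4, 3, 4), … (8 more)
river cycle of g (length 18): (4, 3, -4), (-4, 5, 3), (3, 7, -2), (-2, 5, 6), (6, 7, -1), (-1, 7, 6), (6, 5, -2), (-2, 7, 3), (3, 5, -4), (-4, 3, 4), … (8 more)
cycles coincide ⇒ equivalent

yes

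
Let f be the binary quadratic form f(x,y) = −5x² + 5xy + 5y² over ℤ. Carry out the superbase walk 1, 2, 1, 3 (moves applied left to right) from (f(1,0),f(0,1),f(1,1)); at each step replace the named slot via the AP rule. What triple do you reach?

start (-5,5,5) = (f(1,0),f(0,1),f(1,1))
replace slot 1: 2·(5+5) − (-5) = 25 → (25,5,5)
replace slot 2: 2·(25+5) − 5 = 55 → (25,55,5)
replace slot 1: 2·(55+5) − 25 = 95 → (95,55,5)
replace slot 3: 2·(95+55) − 5 = 295 → (95,55,295)

95,55,295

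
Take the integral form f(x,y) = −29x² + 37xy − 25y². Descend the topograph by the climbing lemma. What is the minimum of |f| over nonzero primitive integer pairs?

translate: b→21 (≡-37 mod 58), so (29,-37,25)→(29,21,17)
flip: (29,21,17)→(17,-21,29)
translate: b→13 (≡-21 mod 34), so (17,-21,29)→(17,13,25)
reduced (well bottom): (17,13,25) with a≤c, −a<b≤a
well minimum |f| = |-17| = 17 (negative-definite)

17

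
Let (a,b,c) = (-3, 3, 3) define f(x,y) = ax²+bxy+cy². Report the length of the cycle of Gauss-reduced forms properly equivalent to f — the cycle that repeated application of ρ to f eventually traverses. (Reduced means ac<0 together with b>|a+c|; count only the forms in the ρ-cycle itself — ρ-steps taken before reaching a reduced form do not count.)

D = 45, ⌊√D⌋ = 6
river: ρ → (3,3,-3)
river: ρ → (-3,3,3)
ρ-cycle length = 2 (tail of 0 descent steps not counted)

2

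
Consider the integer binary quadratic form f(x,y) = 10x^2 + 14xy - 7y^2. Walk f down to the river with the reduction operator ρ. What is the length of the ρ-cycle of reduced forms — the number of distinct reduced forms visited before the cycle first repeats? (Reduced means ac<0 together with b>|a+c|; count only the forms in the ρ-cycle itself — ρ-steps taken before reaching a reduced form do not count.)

D = 476, ⌊√D⌋ = 21
river: ρ → (-7,14,10)
river: ρ → (10,6,-11)
river: ρ → (-11,16,5)
river: ρ → (5,14,-14)
river: ρ → (-14,14,5)
river: ρ → (5,16,-11)
river: ρ → (-11,6,10)
river: ρ → (10,14,-7)
ρ-cycle length = 8 (tail of 0 descent steps not counted)

8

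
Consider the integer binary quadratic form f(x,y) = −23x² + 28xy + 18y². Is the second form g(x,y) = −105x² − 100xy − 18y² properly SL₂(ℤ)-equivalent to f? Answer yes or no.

D₁ = 2440, D₂ = 2440
river cycle of f (length 22): (18, 44, -7), (-7, 40, 30), (30, 20, -17), (-17, 48, 2), (2, 48, -17), (-17, 20, 30), (30, 40, -7), (-7, 44, 18), (18, 28, -23), (-23, 18, 23), … (12 more)
river cycle of g (length 22): (-18, 28, 23), (23, 18, -23), (-23, 28, 18), (18, 44, -7), (-7, 40, 30), (30, 20, -17), (-17, 48, 2), (2, 48, -17), (-17, 20, 30), (30, 40, -7), … (12 more)
cycles coincide ⇒ equivalent

yes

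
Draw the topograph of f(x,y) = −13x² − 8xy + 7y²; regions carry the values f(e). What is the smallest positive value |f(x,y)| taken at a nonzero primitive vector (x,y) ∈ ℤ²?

descent: ρ → (7,8,-13)  [lands on river]
river: ρ → (-13,18,2)
river: ρ → (2,18,-13)
river: ρ → (-13,8,7)
river: ρ → (7,20,-1)
river: ρ → (-1,20,7)
closes: descent 1, river 6
min |a| on river = 1

1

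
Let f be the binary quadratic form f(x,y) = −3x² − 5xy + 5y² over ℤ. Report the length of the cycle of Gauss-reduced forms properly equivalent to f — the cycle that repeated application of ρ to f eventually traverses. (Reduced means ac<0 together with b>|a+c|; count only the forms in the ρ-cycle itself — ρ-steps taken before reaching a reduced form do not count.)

D = 85, ⌊√D⌋ = 9
descent: ρ → (5,5,-3)  [lands on river]
river: ρ → (-3,7,3)
river: ρ → (3,5,-5)
river: ρ → (-5,5,3)
river: ρ → (3,7,-3)
river: ρ → (-3,5,5)
ρ-cycle length = 6 (tail of 1 descent step not counted)

6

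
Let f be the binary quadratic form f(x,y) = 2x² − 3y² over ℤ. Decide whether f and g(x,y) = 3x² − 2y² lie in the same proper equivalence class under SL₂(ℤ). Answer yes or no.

D₁ = 24, D₂ = 24
river cycle of f (length 2): (2, 4, -1), (-1, 4, 2)
river cycle of g (length 2): (-2, 4, 1), (1, 4, -2)
cycles differ ⇒ inequivalent

no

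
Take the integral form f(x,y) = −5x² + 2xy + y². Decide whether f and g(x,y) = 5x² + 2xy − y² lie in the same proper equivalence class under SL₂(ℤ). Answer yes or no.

D₁ = 24, D₂ = 24
river cycle of f (length 2): (1, 4, -2), (-2, 4, 1)
river cycle of g (length 2): (-1, 4, 2), (2, 4, -1)
cycles differ ⇒ inequivalent

no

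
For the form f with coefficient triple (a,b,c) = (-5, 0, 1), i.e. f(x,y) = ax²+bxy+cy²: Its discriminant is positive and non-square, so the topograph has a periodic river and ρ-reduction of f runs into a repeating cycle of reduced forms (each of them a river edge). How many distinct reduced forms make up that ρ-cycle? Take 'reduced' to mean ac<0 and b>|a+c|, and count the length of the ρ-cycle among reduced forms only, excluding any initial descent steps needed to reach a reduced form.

D = 20, ⌊√D⌋ = 4
descent: ρ → (1,4,-1)  [lands on river]
river: ρ → (-1,4,1)
ρ-cycle length = 2 (tail of 1 descent step not counted)

2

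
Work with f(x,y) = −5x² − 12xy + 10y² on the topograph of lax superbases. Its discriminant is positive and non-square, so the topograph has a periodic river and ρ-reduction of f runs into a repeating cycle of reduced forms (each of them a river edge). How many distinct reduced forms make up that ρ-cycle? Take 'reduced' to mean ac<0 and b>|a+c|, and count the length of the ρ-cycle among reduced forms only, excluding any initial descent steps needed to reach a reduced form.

D = 344, ⌊√D⌋ = 18
descent: ρ → (10,12,-5)  [lands on river]
river: ρ → (-5,18,1)
river: ρ → (1,18,-5)
river: ρ → (-5,12,10)
river: ρ → (10,8,-7)
river: ρ → (-7,6,11)
river: ρ → (11,16,-2)
river: ρ → (-2,16,11)
river: ρ → (11,6,-7)
river: ρ → (-7,8,10)
ρ-cycle length = 10 (tail of 1 descent step not counted)

10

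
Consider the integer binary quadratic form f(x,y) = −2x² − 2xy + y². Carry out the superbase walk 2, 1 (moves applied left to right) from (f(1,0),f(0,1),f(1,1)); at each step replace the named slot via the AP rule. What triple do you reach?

start (-2,1,-3) = (f(1,0),f(0,1),f(1,1))
replace slot 2: 2·((-2)+(-3)) − 1 = -11 → (-2,-11,-3)
replace slot 1: 2·((-11)+(-3)) − (-2) = -26 → (-26,-11,-3)

-26,-11,-3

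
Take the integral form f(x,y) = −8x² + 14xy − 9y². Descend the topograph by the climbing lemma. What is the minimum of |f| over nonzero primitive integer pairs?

translate: b→2 (≡-14 mod 16), so (8,-14,9)→(8,2,3)
flip: (8,2,3)→(3,-2,8)
reduced (well bottom): (3,-2,8) with a≤c, −a<b≤a
well minimum |f| = |-3| = 3 (negative-definite)

3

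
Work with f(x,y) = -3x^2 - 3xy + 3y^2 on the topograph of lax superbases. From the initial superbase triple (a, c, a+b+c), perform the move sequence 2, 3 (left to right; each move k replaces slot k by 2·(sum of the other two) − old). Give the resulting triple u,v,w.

start (-3,3,-3) = (f(1,0),f(0,1),f(1,1))
replace slot 2: 2·((-3)+(-3)) − 3 = -15 → (-3,-15,-3)
replace slot 3: 2·((-3)+(-15)) − (-3) = -33 → (-3,-15,-33)

-3,-15,-33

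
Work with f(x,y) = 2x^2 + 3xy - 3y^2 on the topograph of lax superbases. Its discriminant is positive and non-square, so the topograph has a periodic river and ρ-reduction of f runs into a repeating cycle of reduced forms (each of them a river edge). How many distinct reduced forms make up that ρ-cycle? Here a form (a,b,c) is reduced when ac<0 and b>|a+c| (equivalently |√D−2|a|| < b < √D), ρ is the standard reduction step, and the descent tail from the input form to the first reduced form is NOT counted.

D = 33, ⌊√D⌋ = 5
river: ρ → (-3,3,2)
river: ρ → (2,5,-1)
river: ρ → (-1,5,2)
river: ρ → (2,3,-3)
ρ-cycle length = 4 (tail of 0 descent steps not counted)

4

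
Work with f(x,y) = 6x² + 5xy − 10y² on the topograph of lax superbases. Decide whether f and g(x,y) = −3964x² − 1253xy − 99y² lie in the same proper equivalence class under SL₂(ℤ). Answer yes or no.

D₁ = 265, D₂ = 265
river cycle of f (length 22): (-10, 15, 1), (1, 15, -10), (-10, 5, 6), (6, 7, -9), (-9, 11, 4), (4, 13, -6), (-6, 11, 6), (6, 13, -4), (-4, 11, 9), (9, 7, -6), … (12 more)
river cycle of g (length 22): (-10, 15, 1), (1, 15, -10), (-10, 5, 6), (6, 7, -9), (-9, 11, 4), (4, 13, -6), (-6, 11, 6), (6, 13, -4), (-4, 11, 9), (9, 7, -6), … (12 more)
cycles coincide ⇒ equivalent

yes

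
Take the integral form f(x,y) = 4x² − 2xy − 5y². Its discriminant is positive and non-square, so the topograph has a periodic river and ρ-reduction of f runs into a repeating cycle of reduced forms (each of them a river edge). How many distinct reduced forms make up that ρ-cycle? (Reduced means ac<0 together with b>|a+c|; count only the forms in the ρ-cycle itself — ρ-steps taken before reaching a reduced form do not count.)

D = 84, ⌊√D⌋ = 9
descent: ρ → (-5,2,4)  [lands on river]
river: ρ → (4,6,-3)
river: ρ → (-3,6,4)
river: ρ → (4,2,-5)
river: ρ → (-5,8,1)
river: ρ → (1,8,-5)
ρ-cycle length = 6 (tail of 1 descent step not counted)

6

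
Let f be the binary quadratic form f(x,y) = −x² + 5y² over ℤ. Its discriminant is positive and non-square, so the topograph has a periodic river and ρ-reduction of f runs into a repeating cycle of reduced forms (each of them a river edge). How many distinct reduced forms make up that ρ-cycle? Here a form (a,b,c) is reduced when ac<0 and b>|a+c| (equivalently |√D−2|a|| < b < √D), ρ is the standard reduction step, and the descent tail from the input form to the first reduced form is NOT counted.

D = 20, ⌊√D⌋ = 4
descent: ρ → (5,0,-1)
descent: ρ → (-1,4,1)  [lands on river]
river: ρ → (1,4,-1)
ρ-cycle length = 2 (tail of 2 descent steps not counted)

2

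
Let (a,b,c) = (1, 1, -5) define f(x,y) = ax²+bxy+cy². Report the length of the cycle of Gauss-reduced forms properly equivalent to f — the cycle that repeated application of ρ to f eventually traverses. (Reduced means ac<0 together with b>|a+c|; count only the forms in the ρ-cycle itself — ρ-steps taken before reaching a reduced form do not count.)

D = 21, ⌊√D⌋ = 4
descent: ρ → (-5,-1,1)
descent: ρ → (1,3,-3)  [lands on river]
river: ρ → (-3,3,1)
ρ-cycle length = 2 (tail of 2 descent steps not counted)

2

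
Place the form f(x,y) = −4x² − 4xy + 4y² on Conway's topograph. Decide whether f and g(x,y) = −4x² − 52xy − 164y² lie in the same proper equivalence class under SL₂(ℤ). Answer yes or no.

D₁ = 80, D₂ = 80
river cycle of f (length 2): (4, 4, -4), (-4, 4, 4)
river cycle of g (length 2): (-4, 4, 4), (4, 4, -4)
cycles coincide ⇒ equivalent

yes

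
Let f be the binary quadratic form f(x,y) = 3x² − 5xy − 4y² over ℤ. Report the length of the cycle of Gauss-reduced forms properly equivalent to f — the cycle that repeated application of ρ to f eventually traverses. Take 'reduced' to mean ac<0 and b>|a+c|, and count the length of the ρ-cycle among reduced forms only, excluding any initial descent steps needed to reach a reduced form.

D = 73, ⌊√D⌋ = 8
descent: ρ → (-4,5,3)  [lands on river]
river: ρ → (3,7,-2)
river: ρ → (-2,5,6)
river: ρ → (6,7,-1)
river: ρ → (-1,7,6)
river: ρ → (6,5,-2)
river: ρ → (-2,7,3)
river: ρ → (3,5,-4)
river: ρ → (-4,3,4)
river: ρ → (4,5,-3)
river: ρ → (-3,7,2)
river: ρ → (2,5,-6)
river: ρ → (-6,7,1)
river: ρ → (1,7,-6)
river: ρ → (-6,5,2)
river: ρ → (2,7,-3)
river: ρ → (-3,5,4)
river: ρ → (4,3,-4)
ρ-cycle length = 18 (tail of 1 descent step not counted)

18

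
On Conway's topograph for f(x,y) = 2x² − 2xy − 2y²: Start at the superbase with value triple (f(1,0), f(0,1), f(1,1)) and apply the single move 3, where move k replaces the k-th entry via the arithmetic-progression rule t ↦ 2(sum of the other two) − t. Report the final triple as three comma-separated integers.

start (2,-2,-2) = (f(1,0),f(0,1),f(1,1))
replace slot 3: 2·(2+(-2)) − (-2) = 2 → (2,-2,2)

2,-2,2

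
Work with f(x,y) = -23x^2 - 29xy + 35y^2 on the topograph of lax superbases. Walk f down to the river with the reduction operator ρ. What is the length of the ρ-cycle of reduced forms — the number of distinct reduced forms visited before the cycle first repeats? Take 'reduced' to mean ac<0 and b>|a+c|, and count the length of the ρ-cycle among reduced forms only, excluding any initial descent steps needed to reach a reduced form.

D = 4061, ⌊√D⌋ = 63
descent: ρ → (35,29,-23)  [lands on river]
river: ρ → (-23,63,1)
river: ρ → (1,63,-23)
river: ρ → (-23,29,35)
river: ρ → (35,41,-17)
river: ρ → (-17,61,5)
river: ρ → (5,59,-29)
river: ρ → (-29,57,7)
river: ρ → (7,55,-37)
river: ρ → (-37,19,25)
river: ρ → (25,31,-31)
river: ρ → (-31,31,25)
river: ρ → (25,19,-37)
river: ρ → (-37,55,7)
river: ρ → (7,57,-29)
river: ρ → (-29,59,5)
river: ρ → (5,61,-17)
river: ρ → (-17,41,35)
ρ-cycle length = 18 (tail of 1 descent step not counted)

18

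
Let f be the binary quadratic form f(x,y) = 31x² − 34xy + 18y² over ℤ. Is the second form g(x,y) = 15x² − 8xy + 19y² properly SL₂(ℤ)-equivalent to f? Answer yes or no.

D₁ = -1076, D₂ = -1076
f: translate: b→28 (≡-34 mod 62), so (31,-34,18)→(31,28,15)
f: flip: (31,28,15)→(15,-28,31)
f: translate: b→2 (≡-28 mod 30), so (15,-28,31)→(15,2,18)
f: reduced (well bottom): (15,2,18) with a≤c, −a<b≤a
g: reduced (well bottom): (15,-8,19) with a≤c, −a<b≤a
reduced forms (15, 2, 18) vs (15, -8, 19) ⇒ inequivalent

no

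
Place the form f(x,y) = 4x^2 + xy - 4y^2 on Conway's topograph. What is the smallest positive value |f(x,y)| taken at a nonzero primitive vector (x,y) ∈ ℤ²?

river: ρ → (-4,7,1)
river: ρ → (1,7,-4)
river: ρ → (-4,1,4)
river: ρ → (4,7,-1)
river: ρ → (-1,7,4)
river: ρ → (4,1,-4)
closes: descent 0, river 6
min |a| on river = 1

1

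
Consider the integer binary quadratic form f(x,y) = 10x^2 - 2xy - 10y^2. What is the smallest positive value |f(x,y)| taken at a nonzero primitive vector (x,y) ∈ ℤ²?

descent: ρ → (-10,2,10)  [lands on river]
river: ρ → (10,18,-2)
river: ρ → (-2,18,10)
river: ρ → (10,2,-10)
river: ρ → (-10,18,2)
river: ρ → (2,18,-10)
closes: descent 1, river 6
min |a| on river = 2

2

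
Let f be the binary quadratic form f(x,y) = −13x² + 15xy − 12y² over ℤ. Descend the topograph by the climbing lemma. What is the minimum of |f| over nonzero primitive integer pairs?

translate: b→11 (≡-15 mod 26), so (13,-15,12)→(13,11,10)
flip: (13,11,10)→(10,-11,13)
translate: b→9 (≡-11 mod 20), so (10,-11,13)→(10,9,12)
reduced (well bottom): (10,9,12) with a≤c, −a<b≤a
well minimum |f| = |-10| = 10 (negative-definite)

10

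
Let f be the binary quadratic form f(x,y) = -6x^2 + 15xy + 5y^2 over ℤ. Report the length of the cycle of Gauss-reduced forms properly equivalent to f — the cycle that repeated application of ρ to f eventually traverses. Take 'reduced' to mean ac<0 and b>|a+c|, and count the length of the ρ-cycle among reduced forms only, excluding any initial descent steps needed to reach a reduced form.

D = 345, ⌊√D⌋ = 18
river: ρ → (5,15,-6)
river: ρ → (-6,9,11)
river: ρ → (11,13,-4)
river: ρ → (-4,11,14)
river: ρ → (14,17,-1)
river: ρ → (-1,17,14)
river: ρ → (14,11,-4)
river: ρ → (-4,13,11)
river: ρ → (11,9,-6)
river: ρ → (-6,15,5)
ρ-cycle length = 10 (tail of 0 descent steps not counted)

10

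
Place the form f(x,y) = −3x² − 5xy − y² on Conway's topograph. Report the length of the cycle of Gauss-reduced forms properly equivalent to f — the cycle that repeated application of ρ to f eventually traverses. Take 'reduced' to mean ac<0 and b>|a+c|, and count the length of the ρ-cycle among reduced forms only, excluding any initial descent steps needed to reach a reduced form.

D = 13, ⌊√D⌋ = 3
descent: ρ → (-1,3,1)  [lands on river]
river: ρ → (1,3,-1)
ρ-cycle length = 2 (tail of 1 descent step not counted)

2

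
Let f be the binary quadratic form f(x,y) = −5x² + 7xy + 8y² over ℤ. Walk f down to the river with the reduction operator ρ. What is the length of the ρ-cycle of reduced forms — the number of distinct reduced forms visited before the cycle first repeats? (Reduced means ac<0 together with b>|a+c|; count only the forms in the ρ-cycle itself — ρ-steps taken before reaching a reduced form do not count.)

D = 209, ⌊√D⌋ = 14
river: ρ → (8,9,-4)
river: ρ → (-4,7,10)
river: ρ → (10,13,-1)
river: ρ → (-1,13,10)
river: ρ → (10,7,-4)
river: ρ → (-4,9,8)
river: ρ → (8,7,-5)
river: ρ → (-5,13,2)
river: ρ → (2,11,-11)
river: ρ → (-11,11,2)
river: ρ → (2,13,-5)
river: ρ → (-5,7,8)
ρ-cycle length = 12 (tail of 0 descent steps not counted)

12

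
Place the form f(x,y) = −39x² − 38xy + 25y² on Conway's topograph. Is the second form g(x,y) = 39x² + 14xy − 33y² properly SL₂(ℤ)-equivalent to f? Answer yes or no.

D₁ = 5344, D₂ = 5344
river cycle of f (length 32): (25, 38, -39), (-39, 40, 24), (24, 56, -23), (-23, 36, 44), (44, 52, -15), (-15, 68, 12), (12, 52, -55), (-55, 58, 9), (9, 68, -20), (-20, 52, 33), … (22 more)
river cycle of g (length 32): (-33, 52, 20), (20, 68, -9), (-9, 58, 55), (55, 52, -12), (-12, 68, 15), (15, 52, -44), (-44, 36, 23), (23, 56, -24), (-24, 40, 39), (39, 38, -25), … (22 more)
cycles differ ⇒ inequivalent

no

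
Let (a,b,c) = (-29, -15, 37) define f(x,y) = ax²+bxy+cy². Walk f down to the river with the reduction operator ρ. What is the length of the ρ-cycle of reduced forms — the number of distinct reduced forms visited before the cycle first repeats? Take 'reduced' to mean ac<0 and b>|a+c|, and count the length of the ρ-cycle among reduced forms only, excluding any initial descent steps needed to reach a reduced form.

D = 4517, ⌊√D⌋ = 67
descent: ρ → (37,15,-29)  [lands on river]
river: ρ → (-29,43,23)
river: ρ → (23,49,-23)
river: ρ → (-23,43,29)
river: ρ → (29,15,-37)
river: ρ → (-37,59,7)
river: ρ → (7,67,-1)
river: ρ → (-1,67,7)
river: ρ → (7,59,-37)
river: ρ → (-37,15,29)
river: ρ → (29,43,-23)
river: ρ → (-23,49,23)
river: ρ → (23,43,-29)
river: ρ → (-29,15,37)
river: ρ → (37,59,-7)
river: ρ → (-7,67,1)
river: ρ → (1,67,-7)
river: ρ → (-7,59,37)
ρ-cycle length = 18 (tail of 1 descent step not counted)

18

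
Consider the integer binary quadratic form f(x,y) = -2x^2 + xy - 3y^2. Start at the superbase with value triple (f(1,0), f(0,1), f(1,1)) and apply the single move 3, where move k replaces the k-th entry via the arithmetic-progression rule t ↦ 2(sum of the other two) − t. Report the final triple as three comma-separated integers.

start (-2,-3,-4) = (f(1,0),f(0,1),f(1,1))
replace slot 3: 2·((-2)+(-3)) − (-4) = -6 → (-2,-3,-6)

-2,-3,-6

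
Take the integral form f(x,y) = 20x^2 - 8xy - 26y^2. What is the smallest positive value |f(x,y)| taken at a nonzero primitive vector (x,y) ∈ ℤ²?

descent: ρ → (-26,8,20)  [lands on river]
river: ρ → (20,32,-14)
river: ρ → (-14,24,28)
river: ρ → (28,32,-10)
river: ρ → (-10,28,34)
river: ρ → (34,40,-4)
river: ρ → (-4,40,34)
river: ρ → (34,28,-10)
river: ρ → (-10,32,28)
river: ρ → (28,24,-14)
river: ρ → (-14,32,20)
river: ρ → (20,8,-26)
river: ρ → (-26,44,2)
river: ρ → (2,44,-26)
closes: descent 1, river 14
min |a| on river = 2

2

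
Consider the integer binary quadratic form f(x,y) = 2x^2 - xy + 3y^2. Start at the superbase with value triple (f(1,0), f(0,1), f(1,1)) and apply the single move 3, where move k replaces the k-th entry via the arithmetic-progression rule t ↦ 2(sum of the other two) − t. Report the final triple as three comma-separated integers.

start (2,3,4) = (f(1,0),f(0,1),f(1,1))
replace slot 3: 2·(2+3) − 4 = 6 → (2,3,6)

2,3,6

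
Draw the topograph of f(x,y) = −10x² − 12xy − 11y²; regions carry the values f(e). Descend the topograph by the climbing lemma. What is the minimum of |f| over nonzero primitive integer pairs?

translate: b→-8 (≡12 mod 20), so (10,12,11)→(10,-8,9)
flip: (10,-8,9)→(9,8,10)
reduced (well bottom): (9,8,10) with a≤c, −a<b≤a
well minimum |f| = |-9| = 9 (negative-definite)

9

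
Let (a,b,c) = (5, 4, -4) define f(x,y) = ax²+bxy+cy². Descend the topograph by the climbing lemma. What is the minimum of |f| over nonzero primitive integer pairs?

river: ρ → (-4,4,5)
river: ρ → (5,6,-3)
river: ρ → (-3,6,5)
river: ρ → (5,4,-4)
closes: descent 0, river 4
min |a| on river = 3

3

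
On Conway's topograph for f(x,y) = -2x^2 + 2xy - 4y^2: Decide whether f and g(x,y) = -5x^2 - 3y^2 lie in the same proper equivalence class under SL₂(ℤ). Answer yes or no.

D₁ = -28, D₂ = -60
discriminants differ ⇒ not SL₂(ℤ)-equivalent

no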